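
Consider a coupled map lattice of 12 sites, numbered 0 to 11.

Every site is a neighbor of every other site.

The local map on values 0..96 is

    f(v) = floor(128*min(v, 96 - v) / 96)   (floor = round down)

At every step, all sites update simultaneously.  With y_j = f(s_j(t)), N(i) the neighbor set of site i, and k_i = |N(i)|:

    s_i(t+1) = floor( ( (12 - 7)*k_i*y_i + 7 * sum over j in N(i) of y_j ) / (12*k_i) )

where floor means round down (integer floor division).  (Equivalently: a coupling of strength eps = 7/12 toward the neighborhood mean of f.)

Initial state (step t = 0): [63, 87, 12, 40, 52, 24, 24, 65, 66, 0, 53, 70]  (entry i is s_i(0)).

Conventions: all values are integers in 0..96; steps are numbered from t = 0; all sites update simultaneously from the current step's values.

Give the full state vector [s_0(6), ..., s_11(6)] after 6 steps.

Simulating step by step:
t=0: [63, 87, 12, 40, 52, 24, 24, 65, 66, 0, 53, 70]
t=1: [38, 26, 28, 41, 43, 33, 33, 37, 36, 22, 42, 34]
t=2: [47, 41, 42, 48, 49, 45, 45, 46, 46, 39, 49, 45]
t=3: [60, 57, 58, 61, 60, 59, 59, 60, 60, 56, 60, 59]
t=4: [48, 50, 49, 47, 48, 49, 49, 48, 48, 50, 48, 49]
t=5: [63, 62, 62, 62, 63, 62, 62, 63, 63, 62, 63, 62]
t=6: [44, 44, 44, 44, 44, 44, 44, 44, 44, 44, 44, 44]

Answer: [44, 44, 44, 44, 44, 44, 44, 44, 44, 44, 44, 44]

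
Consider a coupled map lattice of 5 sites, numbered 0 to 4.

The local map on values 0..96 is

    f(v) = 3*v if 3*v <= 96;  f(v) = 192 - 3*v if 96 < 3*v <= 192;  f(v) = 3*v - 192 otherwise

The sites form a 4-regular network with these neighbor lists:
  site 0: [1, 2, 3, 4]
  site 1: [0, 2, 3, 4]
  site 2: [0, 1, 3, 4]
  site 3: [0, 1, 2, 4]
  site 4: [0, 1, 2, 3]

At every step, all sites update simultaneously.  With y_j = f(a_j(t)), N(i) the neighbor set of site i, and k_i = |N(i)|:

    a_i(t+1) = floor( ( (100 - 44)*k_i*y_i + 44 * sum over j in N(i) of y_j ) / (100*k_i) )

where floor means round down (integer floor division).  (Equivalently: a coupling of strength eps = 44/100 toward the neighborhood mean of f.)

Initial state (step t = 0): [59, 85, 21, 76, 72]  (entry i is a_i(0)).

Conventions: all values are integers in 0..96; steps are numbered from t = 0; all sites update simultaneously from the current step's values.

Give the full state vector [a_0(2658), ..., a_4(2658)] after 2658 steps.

Simulating step by step:
t=0: [59, 85, 21, 76, 72]
t=1: [28, 50, 50, 38, 32]
t=2: [75, 56, 56, 72, 80]
t=3: [31, 27, 27, 27, 38]
t=4: [87, 81, 81, 81, 80]
t=5: [60, 52, 52, 52, 51]
t=6: [22, 33, 33, 33, 35]
t=7: [77, 89, 89, 89, 86]
t=8: [53, 70, 70, 70, 66]
t=9: [25, 18, 18, 18, 12]
t=10: [63, 54, 54, 54, 46]
t=11: [17, 29, 29, 29, 40]
t=12: [65, 81, 81, 81, 74]
t=13: [21, 43, 43, 43, 33]
t=14: [66, 66, 66, 66, 79]
t=15: [10, 10, 10, 10, 27]
t=16: [35, 35, 35, 35, 58]
t=17: [79, 79, 79, 79, 48]
t=18: [45, 45, 45, 45, 46]
t=19: [56, 56, 56, 56, 55]
t=20: [24, 24, 24, 24, 25]
t=21: [72, 72, 72, 72, 73]
t=22: [24, 24, 24, 24, 25]

Answer: [24, 24, 24, 24, 25]
Key observation: The state at step 20, [24, 24, 24, 24, 25], reappears at step 22: the system is in a cycle of period 2 from step 20 on.  Therefore the state at step 2658 equals the state at step 20 + ((2658 - 20) mod 2) = 20, which is [24, 24, 24, 24, 25].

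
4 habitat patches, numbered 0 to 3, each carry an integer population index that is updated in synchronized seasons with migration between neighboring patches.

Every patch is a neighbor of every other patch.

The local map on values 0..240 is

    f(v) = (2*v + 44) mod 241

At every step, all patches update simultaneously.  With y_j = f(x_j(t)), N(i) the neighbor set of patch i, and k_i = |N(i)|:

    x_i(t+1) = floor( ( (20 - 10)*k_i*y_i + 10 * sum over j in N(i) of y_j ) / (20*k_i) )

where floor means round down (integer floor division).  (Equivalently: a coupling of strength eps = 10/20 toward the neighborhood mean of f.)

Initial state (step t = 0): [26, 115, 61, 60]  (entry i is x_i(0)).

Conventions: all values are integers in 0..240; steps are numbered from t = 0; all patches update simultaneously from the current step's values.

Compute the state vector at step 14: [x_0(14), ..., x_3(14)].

Answer: [28, 28, 28, 28]

Derivation:
t=0: [26, 115, 61, 60]
t=1: [108, 87, 131, 131]
t=2: [67, 133, 82, 82]
t=3: [169, 133, 179, 179]
t=4: [135, 111, 142, 142]
t=5: [69, 53, 74, 74]
t=6: [180, 169, 183, 183]
t=7: [161, 154, 163, 163]
t=8: [124, 119, 125, 125]
t=9: [50, 46, 50, 50]
t=10: [142, 140, 142, 142]
t=11: [86, 85, 86, 86]
t=12: [215, 215, 215, 215]
t=13: [233, 233, 233, 233]
t=14: [28, 28, 28, 28]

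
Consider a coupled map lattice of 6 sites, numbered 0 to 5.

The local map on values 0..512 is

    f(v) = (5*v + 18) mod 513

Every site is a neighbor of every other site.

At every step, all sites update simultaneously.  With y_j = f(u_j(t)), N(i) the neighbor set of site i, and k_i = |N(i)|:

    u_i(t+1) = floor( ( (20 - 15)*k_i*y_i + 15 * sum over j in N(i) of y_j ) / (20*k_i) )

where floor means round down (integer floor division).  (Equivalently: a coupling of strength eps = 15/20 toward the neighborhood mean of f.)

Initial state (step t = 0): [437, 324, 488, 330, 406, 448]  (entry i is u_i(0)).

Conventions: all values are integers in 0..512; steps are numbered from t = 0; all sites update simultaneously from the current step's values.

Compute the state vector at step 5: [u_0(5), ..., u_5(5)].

Answer: [72, 72, 74, 72, 75, 73]

Derivation:
t=0: [437, 324, 488, 330, 406, 448]
t=1: [240, 234, 265, 237, 275, 245]
t=2: [234, 231, 246, 232, 251, 236]
t=3: [181, 180, 187, 180, 190, 182]
t=4: [420, 420, 423, 420, 425, 421]
t=5: [72, 72, 74, 72, 75, 73]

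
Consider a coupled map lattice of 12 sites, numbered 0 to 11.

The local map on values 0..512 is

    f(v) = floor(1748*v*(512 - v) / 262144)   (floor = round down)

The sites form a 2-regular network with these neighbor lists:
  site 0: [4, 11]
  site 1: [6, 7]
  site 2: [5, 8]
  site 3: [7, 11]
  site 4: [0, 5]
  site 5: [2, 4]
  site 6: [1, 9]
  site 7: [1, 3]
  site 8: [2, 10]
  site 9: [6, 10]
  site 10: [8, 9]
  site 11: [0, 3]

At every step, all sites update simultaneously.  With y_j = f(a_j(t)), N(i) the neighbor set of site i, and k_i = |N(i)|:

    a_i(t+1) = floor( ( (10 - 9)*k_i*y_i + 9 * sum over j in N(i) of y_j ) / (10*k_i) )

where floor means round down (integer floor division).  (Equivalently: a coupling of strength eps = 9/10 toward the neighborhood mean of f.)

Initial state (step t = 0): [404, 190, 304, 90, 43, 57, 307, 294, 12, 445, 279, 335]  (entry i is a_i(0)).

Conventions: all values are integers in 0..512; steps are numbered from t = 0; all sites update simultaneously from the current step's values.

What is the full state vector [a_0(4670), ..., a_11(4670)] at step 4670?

Simulating step by step:
t=0: [404, 190, 304, 90, 43, 57, 307, 294, 12, 445, 279, 335]
t=1: [267, 421, 137, 395, 221, 266, 314, 339, 388, 403, 150, 283]
t=2: [430, 387, 374, 401, 435, 390, 287, 292, 348, 378, 311, 378]
t=3: [275, 418, 348, 373, 270, 286, 339, 320, 380, 414, 364, 272]
t=4: [434, 386, 381, 414, 432, 409, 278, 314, 365, 364, 307, 394]
t=5: [265, 413, 319, 352, 250, 280, 350, 308, 373, 419, 364, 253]
t=6: [436, 385, 391, 421, 434, 424, 276, 332, 380, 357, 307, 408]
t=7: [250, 407, 293, 331, 233, 267, 355, 301, 363, 420, 357, 241]
t=8: [434, 385, 400, 426, 435, 430, 280, 349, 393, 358, 314, 419]
t=9: [239, 398, 275, 311, 229, 257, 355, 294, 351, 417, 346, 236]
t=10: [433, 389, 408, 429, 435, 433, 291, 365, 404, 365, 326, 426]
t=11: [232, 385, 261, 294, 227, 250, 347, 285, 337, 410, 331, 233]
t=12: [432, 398, 416, 431, 434, 433, 309, 381, 415, 378, 341, 430]
t=13: [230, 367, 249, 278, 228, 243, 329, 273, 321, 396, 311, 231]
t=14: [431, 411, 422, 433, 433, 433, 337, 397, 424, 398, 362, 432]
t=15: [229, 341, 239, 263, 229, 239, 299, 257, 301, 369, 283, 230]
t=16: [432, 425, 429, 434, 433, 433, 374, 414, 432, 420, 391, 433]
t=17: [228, 300, 229, 246, 228, 232, 260, 238, 271, 322, 250, 227]
t=18: [431, 433, 433, 432, 431, 431, 417, 430, 434, 433, 422, 433]
t=19: [230, 247, 228, 231, 232, 230, 231, 229, 238, 255, 229, 230]
t=20: [432, 432, 432, 432, 432, 432, 435, 433, 431, 432, 434, 432]
t=21: [230, 225, 230, 229, 230, 230, 229, 229, 227, 224, 230, 230]
t=22: [432, 431, 431, 432, 432, 432, 430, 431, 431, 431, 430, 432]
t=23: [230, 233, 231, 230, 230, 230, 232, 231, 233, 234, 232, 230]
t=24: [432, 432, 432, 432, 432, 432, 433, 432, 432, 433, 433, 432]
t=25: [230, 229, 230, 230, 230, 230, 228, 230, 229, 228, 228, 230]
t=26: [432, 431, 432, 432, 432, 432, 431, 432, 431, 431, 431, 432]
t=27: [230, 231, 230, 230, 230, 230, 232, 230, 231, 232, 232, 230]
t=28: [432, 432, 432, 432, 432, 432, 432, 432, 432, 433, 432, 432]
t=29: [230, 230, 230, 230, 230, 230, 229, 230, 230, 229, 229, 230]
t=30: [432, 432, 432, 432, 432, 432, 432, 432, 432, 432, 432, 432]
t=31: [230, 230, 230, 230, 230, 230, 230, 230, 230, 230, 230, 230]
t=32: [432, 432, 432, 432, 432, 432, 432, 432, 432, 432, 432, 432]

Answer: [432, 432, 432, 432, 432, 432, 432, 432, 432, 432, 432, 432]
Key observation: The state at step 30, [432, 432, 432, 432, 432, 432, 432, 432, 432, 432, 432, 432], reappears at step 32: the system is in a cycle of period 2 from step 30 on.  Therefore the state at step 4670 equals the state at step 30 + ((4670 - 30) mod 2) = 30, which is [432, 432, 432, 432, 432, 432, 432, 432, 432, 432, 432, 432].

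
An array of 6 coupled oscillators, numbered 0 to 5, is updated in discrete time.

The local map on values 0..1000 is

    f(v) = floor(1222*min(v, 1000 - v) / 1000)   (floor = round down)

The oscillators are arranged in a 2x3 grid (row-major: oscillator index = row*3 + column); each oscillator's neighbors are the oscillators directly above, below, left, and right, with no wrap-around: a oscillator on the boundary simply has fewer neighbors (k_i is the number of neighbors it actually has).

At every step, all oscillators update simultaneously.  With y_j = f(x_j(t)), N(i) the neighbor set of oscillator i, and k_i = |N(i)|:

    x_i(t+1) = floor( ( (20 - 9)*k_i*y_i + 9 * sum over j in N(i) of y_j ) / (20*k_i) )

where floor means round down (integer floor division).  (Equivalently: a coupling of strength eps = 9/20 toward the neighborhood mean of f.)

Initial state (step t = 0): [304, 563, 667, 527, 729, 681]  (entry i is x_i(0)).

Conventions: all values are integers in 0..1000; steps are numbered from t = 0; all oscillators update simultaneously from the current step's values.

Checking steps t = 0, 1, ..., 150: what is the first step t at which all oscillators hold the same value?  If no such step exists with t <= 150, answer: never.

Answer: 25
Key observation: Synchronization is absorbing here: once all oscillators are equal they stay equal, and step 25 is the first all-equal step.

Derivation:
t=0: [304, 563, 667, 527, 729, 681]  (not all equal)
t=1: [454, 459, 430, 475, 407, 379]  (not all equal)
t=2: [561, 544, 518, 555, 513, 484]  (not all equal)
t=3: [542, 564, 582, 553, 580, 591]  (not all equal)
t=4: [550, 529, 512, 541, 518, 504]  (not all equal)
t=5: [557, 576, 593, 564, 585, 599]  (not all equal)
t=6: [533, 516, 500, 528, 509, 495]  (not all equal)
t=7: [576, 592, 604, 580, 595, 604]  (not all equal)
t=8: [512, 498, 486, 509, 495, 485]  (not all equal)
t=9: [599, 603, 596, 600, 602, 594]  (not all equal)
t=10: [488, 487, 491, 488, 487, 493]  (not all equal)
t=11: [595, 595, 599, 595, 596, 599]  (not all equal)
t=12: [494, 493, 490, 493, 492, 490]  (not all equal)
t=13: [602, 601, 598, 602, 600, 598]  (not all equal)
t=14: [486, 487, 490, 486, 488, 490]  (not all equal)
t=15: [593, 595, 597, 593, 595, 597]  (not all equal)
t=16: [496, 494, 492, 496, 494, 492]  (not all equal)
t=17: [605, 603, 601, 605, 603, 601]  (not all equal)
t=18: [482, 484, 486, 482, 484, 486]  (not all equal)
t=19: [589, 591, 592, 589, 591, 592]  (not all equal)
t=20: [501, 499, 498, 501, 499, 498]  (not all equal)
t=21: [609, 608, 608, 609, 608, 608]  (not all equal)
t=22: [477, 478, 479, 477, 478, 479]  (not all equal)
t=23: [582, 583, 584, 582, 583, 584]  (not all equal)
t=24: [509, 509, 508, 509, 509, 508]  (not all equal)
t=25: [600, 600, 600, 600, 600, 600]  (all equal)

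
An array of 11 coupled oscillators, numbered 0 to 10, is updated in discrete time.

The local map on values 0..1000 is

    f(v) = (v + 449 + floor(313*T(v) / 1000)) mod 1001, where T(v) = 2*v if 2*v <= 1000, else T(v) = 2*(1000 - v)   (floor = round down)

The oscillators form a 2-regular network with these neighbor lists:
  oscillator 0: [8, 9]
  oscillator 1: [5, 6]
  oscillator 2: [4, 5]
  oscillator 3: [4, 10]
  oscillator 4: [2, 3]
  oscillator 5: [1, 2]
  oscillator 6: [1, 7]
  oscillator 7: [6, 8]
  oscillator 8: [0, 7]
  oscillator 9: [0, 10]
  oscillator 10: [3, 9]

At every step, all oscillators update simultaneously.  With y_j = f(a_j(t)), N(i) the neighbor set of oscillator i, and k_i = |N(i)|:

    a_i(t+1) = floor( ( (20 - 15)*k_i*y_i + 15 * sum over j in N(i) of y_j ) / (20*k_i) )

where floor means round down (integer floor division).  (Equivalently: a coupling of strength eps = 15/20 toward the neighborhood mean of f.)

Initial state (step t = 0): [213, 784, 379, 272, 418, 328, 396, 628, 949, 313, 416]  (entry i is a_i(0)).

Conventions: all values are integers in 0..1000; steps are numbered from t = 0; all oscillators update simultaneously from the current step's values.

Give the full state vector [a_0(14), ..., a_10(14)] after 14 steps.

Answer: [316, 407, 407, 685, 672, 178, 672, 685, 555, 316, 555]

Derivation:
t=0: [213, 784, 379, 272, 418, 328, 396, 628, 949, 313, 416]
t=1: [718, 494, 431, 316, 389, 407, 275, 271, 520, 583, 724]
t=2: [295, 439, 107, 399, 436, 176, 651, 658, 528, 330, 556]
t=3: [703, 434, 489, 187, 308, 477, 259, 300, 535, 699, 475]
t=4: [312, 448, 500, 626, 610, 204, 625, 663, 545, 292, 463]
t=5: [689, 451, 471, 265, 288, 358, 263, 299, 548, 664, 511]
t=6: [307, 385, 408, 663, 638, 155, 637, 666, 544, 304, 516]
t=7: [694, 398, 407, 297, 240, 244, 226, 301, 545, 691, 540]
t=8: [311, 646, 658, 650, 599, 287, 591, 644, 545, 311, 542]
t=9: [700, 532, 534, 294, 313, 466, 309, 293, 544, 699, 545]
t=10: [313, 501, 504, 694, 689, 255, 686, 691, 541, 313, 542]
t=11: [701, 512, 513, 310, 305, 411, 304, 310, 552, 701, 552]
t=12: [315, 463, 463, 697, 692, 227, 692, 696, 553, 315, 553]
t=13: [705, 481, 481, 313, 283, 354, 283, 313, 555, 705, 555]
t=14: [316, 407, 407, 685, 672, 178, 672, 685, 555, 316, 555]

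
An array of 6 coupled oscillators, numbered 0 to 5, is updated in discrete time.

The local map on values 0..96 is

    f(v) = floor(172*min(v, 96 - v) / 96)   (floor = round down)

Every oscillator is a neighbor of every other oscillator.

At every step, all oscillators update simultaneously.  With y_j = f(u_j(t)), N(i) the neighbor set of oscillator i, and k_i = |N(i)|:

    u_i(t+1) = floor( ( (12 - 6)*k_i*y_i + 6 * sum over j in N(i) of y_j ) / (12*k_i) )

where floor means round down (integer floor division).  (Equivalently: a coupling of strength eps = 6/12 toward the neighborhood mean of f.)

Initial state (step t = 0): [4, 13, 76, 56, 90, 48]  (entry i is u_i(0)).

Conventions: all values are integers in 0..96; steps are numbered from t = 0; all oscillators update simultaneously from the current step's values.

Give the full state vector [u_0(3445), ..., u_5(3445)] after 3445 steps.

Simulating step by step:
t=0: [4, 13, 76, 56, 90, 48]
t=1: [26, 32, 37, 51, 27, 57]
t=2: [55, 59, 63, 68, 55, 64]
t=3: [67, 64, 61, 57, 67, 60]
t=4: [55, 58, 60, 63, 55, 61]
t=5: [69, 67, 65, 63, 69, 64]
t=6: [51, 52, 53, 55, 51, 54]
t=7: [78, 77, 77, 75, 78, 76]
t=8: [33, 34, 34, 35, 33, 34]
t=9: [59, 60, 60, 60, 59, 60]
t=10: [65, 64, 64, 64, 65, 64]
t=11: [55, 56, 56, 56, 55, 56]
t=12: [72, 71, 71, 71, 72, 71]
t=13: [43, 43, 43, 43, 43, 43]
t=14: [77, 77, 77, 77, 77, 77]
t=15: [34, 34, 34, 34, 34, 34]
t=16: [60, 60, 60, 60, 60, 60]
t=17: [64, 64, 64, 64, 64, 64]
t=18: [57, 57, 57, 57, 57, 57]
t=19: [69, 69, 69, 69, 69, 69]
t=20: [48, 48, 48, 48, 48, 48]
t=21: [86, 86, 86, 86, 86, 86]
t=22: [17, 17, 17, 17, 17, 17]
t=23: [30, 30, 30, 30, 30, 30]
t=24: [53, 53, 53, 53, 53, 53]
t=25: [77, 77, 77, 77, 77, 77]

Answer: [53, 53, 53, 53, 53, 53]
Key observation: The state at step 14, [77, 77, 77, 77, 77, 77], reappears at step 25: the system is in a cycle of period 11 from step 14 on.  Therefore the state at step 3445 equals the state at step 14 + ((3445 - 14) mod 11) = 24, which is [53, 53, 53, 53, 53, 53].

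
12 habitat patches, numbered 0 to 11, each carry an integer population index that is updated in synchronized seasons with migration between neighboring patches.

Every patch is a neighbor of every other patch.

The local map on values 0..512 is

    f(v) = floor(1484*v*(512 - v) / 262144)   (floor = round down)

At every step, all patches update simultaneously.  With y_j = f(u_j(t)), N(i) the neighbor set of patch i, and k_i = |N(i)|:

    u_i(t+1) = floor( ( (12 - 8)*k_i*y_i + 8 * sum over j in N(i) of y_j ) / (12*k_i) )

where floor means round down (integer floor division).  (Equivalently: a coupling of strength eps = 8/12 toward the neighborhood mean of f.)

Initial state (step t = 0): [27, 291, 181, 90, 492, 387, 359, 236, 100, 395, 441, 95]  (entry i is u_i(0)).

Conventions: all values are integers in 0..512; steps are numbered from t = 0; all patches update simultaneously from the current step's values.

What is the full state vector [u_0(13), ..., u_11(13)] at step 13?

Simulating step by step:
t=0: [27, 291, 181, 90, 492, 387, 359, 236, 100, 395, 441, 95]
t=1: [195, 274, 267, 233, 190, 249, 259, 275, 238, 246, 223, 236]
t=2: [360, 366, 366, 365, 359, 366, 366, 365, 366, 366, 364, 365]
t=3: [305, 303, 303, 303, 305, 303, 303, 303, 303, 303, 303, 303]
t=4: [357, 357, 357, 357, 357, 357, 357, 357, 357, 357, 357, 357]
t=5: [313, 313, 313, 313, 313, 313, 313, 313, 313, 313, 313, 313]
t=6: [352, 352, 352, 352, 352, 352, 352, 352, 352, 352, 352, 352]
t=7: [318, 318, 318, 318, 318, 318, 318, 318, 318, 318, 318, 318]
t=8: [349, 349, 349, 349, 349, 349, 349, 349, 349, 349, 349, 349]
t=9: [322, 322, 322, 322, 322, 322, 322, 322, 322, 322, 322, 322]
t=10: [346, 346, 346, 346, 346, 346, 346, 346, 346, 346, 346, 346]
t=11: [325, 325, 325, 325, 325, 325, 325, 325, 325, 325, 325, 325]
t=12: [344, 344, 344, 344, 344, 344, 344, 344, 344, 344, 344, 344]
t=13: [327, 327, 327, 327, 327, 327, 327, 327, 327, 327, 327, 327]

Answer: [327, 327, 327, 327, 327, 327, 327, 327, 327, 327, 327, 327]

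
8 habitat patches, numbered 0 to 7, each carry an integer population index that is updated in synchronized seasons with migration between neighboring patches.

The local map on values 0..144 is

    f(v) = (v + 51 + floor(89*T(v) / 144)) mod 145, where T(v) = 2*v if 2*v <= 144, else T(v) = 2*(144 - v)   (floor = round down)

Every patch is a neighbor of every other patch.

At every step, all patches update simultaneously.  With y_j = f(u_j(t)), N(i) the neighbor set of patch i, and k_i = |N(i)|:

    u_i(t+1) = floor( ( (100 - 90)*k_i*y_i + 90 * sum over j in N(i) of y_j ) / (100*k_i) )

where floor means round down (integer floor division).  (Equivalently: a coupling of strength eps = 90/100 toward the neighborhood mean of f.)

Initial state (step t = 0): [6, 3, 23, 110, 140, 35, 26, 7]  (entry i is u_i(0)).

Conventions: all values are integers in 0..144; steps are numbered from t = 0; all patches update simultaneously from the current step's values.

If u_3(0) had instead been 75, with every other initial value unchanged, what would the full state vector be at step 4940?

Answer: [15, 15, 15, 15, 15, 15, 15, 15]
Key observation: The state at step 2, [64, 64, 64, 64, 64, 64, 64, 64], reappears at step 6: the system is in a cycle of period 4 from step 2 on.  Therefore the state at step 4940 equals the state at step 2 + ((4940 - 2) mod 4) = 4, which is [15, 15, 15, 15, 15, 15, 15, 15].

Derivation:
t=0: [6, 3, 23, 75, 140, 35, 26, 7]
t=1: [80, 81, 79, 80, 81, 78, 79, 80]
t=2: [64, 64, 64, 64, 64, 64, 64, 64]
t=3: [49, 49, 49, 49, 49, 49, 49, 49]
t=4: [15, 15, 15, 15, 15, 15, 15, 15]
t=5: [84, 84, 84, 84, 84, 84, 84, 84]
t=6: [64, 64, 64, 64, 64, 64, 64, 64]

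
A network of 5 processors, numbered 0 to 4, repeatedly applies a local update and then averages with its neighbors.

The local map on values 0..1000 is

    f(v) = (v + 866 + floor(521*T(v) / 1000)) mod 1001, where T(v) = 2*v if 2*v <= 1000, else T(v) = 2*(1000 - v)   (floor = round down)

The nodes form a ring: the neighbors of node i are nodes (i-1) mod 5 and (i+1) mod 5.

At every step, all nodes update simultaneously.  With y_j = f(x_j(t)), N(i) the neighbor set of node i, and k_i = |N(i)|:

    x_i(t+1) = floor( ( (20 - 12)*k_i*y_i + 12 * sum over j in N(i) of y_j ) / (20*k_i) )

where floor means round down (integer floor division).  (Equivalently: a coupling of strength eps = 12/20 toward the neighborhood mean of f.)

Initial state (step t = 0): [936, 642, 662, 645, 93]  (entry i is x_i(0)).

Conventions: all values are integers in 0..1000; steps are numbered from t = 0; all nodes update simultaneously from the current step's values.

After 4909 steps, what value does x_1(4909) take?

Simulating step by step:
t=0: [936, 642, 662, 645, 93]
t=1: [627, 875, 879, 631, 545]
t=2: [878, 873, 873, 878, 881]
t=3: [869, 870, 870, 869, 869]
t=4: [870, 870, 870, 870, 870]
t=5: [870, 870, 870, 870, 870]

Answer: x_1(4909) = 870
Key observation: The state at step 4, [870, 870, 870, 870, 870], reappears at step 5: the system is in a cycle of period 1 from step 4 on.  Therefore the state at step 4909 equals the state at step 4 + ((4909 - 4) mod 1) = 4, which is [870, 870, 870, 870, 870].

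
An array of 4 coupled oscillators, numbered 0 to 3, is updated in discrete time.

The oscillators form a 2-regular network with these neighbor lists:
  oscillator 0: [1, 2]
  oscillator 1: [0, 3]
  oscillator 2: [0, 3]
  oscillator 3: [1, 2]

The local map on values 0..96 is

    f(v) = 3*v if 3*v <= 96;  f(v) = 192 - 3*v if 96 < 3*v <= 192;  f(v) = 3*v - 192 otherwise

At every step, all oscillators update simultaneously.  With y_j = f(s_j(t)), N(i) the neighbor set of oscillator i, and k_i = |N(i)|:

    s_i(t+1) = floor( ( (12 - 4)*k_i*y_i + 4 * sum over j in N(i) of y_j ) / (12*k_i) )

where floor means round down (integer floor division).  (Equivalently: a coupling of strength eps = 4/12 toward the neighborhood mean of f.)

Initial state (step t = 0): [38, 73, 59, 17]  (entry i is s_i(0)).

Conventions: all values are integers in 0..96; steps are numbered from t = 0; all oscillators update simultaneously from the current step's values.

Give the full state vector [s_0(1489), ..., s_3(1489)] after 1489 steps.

Simulating step by step:
t=0: [38, 73, 59, 17]
t=1: [59, 39, 31, 41]
t=2: [38, 64, 76, 74]
t=3: [58, 18, 42, 26]
t=4: [32, 52, 60, 72]
t=5: [72, 44, 28, 24]
t=6: [40, 56, 72, 72]
t=7: [56, 32, 32, 24]
t=8: [48, 80, 80, 80]
t=9: [48, 48, 48, 48]
t=10: [48, 48, 48, 48]

Answer: [48, 48, 48, 48]
Key observation: The state at step 9, [48, 48, 48, 48], reappears at step 10: the system is in a cycle of period 1 from step 9 on.  Therefore the state at step 1489 equals the state at step 9 + ((1489 - 9) mod 1) = 9, which is [48, 48, 48, 48].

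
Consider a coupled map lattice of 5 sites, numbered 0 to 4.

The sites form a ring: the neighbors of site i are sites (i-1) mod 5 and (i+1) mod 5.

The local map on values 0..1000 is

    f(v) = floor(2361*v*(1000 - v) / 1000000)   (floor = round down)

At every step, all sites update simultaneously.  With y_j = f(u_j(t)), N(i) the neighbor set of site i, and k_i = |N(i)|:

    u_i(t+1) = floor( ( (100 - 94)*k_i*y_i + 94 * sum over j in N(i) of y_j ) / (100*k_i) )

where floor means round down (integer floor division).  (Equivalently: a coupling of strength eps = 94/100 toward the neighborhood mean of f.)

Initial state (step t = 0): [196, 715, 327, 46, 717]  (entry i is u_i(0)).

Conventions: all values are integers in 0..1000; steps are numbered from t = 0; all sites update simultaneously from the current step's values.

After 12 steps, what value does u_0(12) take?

Answer: u_0(12) = 576

Derivation:
t=0: [196, 715, 327, 46, 717]
t=1: [473, 447, 305, 475, 251]
t=2: [517, 546, 580, 478, 579]
t=3: [580, 582, 586, 575, 588]
t=4: [572, 573, 574, 571, 575]
t=5: [576, 577, 577, 576, 577]
t=6: [576, 576, 576, 576, 576]
t=7: [576, 576, 576, 576, 576]
t=8: [576, 576, 576, 576, 576]
t=9: [576, 576, 576, 576, 576]
t=10: [576, 576, 576, 576, 576]
t=11: [576, 576, 576, 576, 576]
t=12: [576, 576, 576, 576, 576]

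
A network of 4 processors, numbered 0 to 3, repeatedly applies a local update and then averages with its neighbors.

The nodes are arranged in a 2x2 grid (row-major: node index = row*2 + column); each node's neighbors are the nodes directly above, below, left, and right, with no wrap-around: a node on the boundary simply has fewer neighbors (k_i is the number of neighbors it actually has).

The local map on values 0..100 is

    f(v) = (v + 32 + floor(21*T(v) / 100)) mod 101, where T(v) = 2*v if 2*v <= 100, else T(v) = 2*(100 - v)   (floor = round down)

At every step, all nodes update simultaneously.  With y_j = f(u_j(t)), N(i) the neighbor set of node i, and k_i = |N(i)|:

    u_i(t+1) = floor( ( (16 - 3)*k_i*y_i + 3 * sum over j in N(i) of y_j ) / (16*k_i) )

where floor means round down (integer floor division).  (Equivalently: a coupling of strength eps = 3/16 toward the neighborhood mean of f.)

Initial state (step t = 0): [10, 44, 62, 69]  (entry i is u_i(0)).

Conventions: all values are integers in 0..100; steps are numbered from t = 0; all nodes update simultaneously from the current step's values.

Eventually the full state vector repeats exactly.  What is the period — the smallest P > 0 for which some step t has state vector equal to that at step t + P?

Answer: 7
Key observation: The state at step 57, [11, 42, 42, 52], reappears at step 64 — and no state repeats earlier — so the cycle the system enters has period 7.

Derivation:
t=0: [10, 44, 62, 69]
t=1: [46, 81, 12, 20]
t=2: [85, 30, 54, 55]
t=3: [25, 62, 5, 10]
t=4: [58, 17, 42, 41]
t=5: [18, 54, 82, 86]
t=6: [48, 10, 23, 20]
t=7: [91, 52, 67, 59]
t=8: [21, 5, 11, 7]
t=9: [57, 41, 47, 41]
t=10: [22, 82, 88, 90]
t=11: [55, 24, 27, 24]
t=12: [16, 60, 63, 66]
t=13: [45, 11, 13, 10]
t=14: [86, 51, 53, 46]
t=15: [18, 12, 13, 79]
t=16: [55, 46, 47, 23]
t=17: [21, 85, 86, 70]
t=18: [53, 24, 24, 14]
t=19: [14, 58, 58, 53]
t=20: [42, 9, 9, 3]
t=21: [82, 47, 47, 37]
t=22: [34, 89, 89, 86]
t=23: [69, 29, 29, 22]
t=24: [24, 66, 66, 64]
t=25: [55, 16, 16, 10]
t=26: [13, 48, 48, 47]
t=27: [59, 95, 95, 98]
t=28: [10, 26, 26, 28]
t=29: [50, 66, 66, 70]
t=30: [3, 10, 10, 12]
t=31: [37, 45, 45, 48]
t=32: [86, 94, 94, 99]
t=33: [22, 26, 26, 29]
t=34: [63, 68, 68, 72]
t=35: [9, 11, 11, 13]
t=36: [44, 47, 47, 49]
t=37: [94, 88, 88, 18]
t=38: [26, 27, 27, 50]
t=39: [68, 63, 63, 14]
t=40: [11, 13, 13, 43]
t=41: [47, 53, 53, 84]
t=42: [80, 13, 13, 17]
t=43: [24, 47, 47, 54]
t=44: [72, 86, 86, 21]
t=45: [15, 24, 24, 53]
t=46: [55, 58, 58, 14]
t=47: [4, 10, 10, 42]
t=48: [38, 49, 49, 82]
t=49: [69, 9, 9, 16]
t=50: [18, 42, 42, 52]
t=51: [63, 79, 79, 19]
t=52: [10, 20, 20, 50]
t=53: [48, 53, 53, 12]
t=54: [81, 16, 16, 40]
t=55: [25, 53, 53, 81]
t=56: [55, 10, 10, 16]
t=57: [11, 42, 42, 52]
t=58: [55, 78, 78, 19]
t=59: [6, 20, 20, 50]
t=60: [43, 52, 52, 12]
t=61: [76, 15, 15, 40]
t=62: [23, 52, 52, 81]
t=63: [52, 10, 10, 16]
t=64: [11, 42, 42, 52]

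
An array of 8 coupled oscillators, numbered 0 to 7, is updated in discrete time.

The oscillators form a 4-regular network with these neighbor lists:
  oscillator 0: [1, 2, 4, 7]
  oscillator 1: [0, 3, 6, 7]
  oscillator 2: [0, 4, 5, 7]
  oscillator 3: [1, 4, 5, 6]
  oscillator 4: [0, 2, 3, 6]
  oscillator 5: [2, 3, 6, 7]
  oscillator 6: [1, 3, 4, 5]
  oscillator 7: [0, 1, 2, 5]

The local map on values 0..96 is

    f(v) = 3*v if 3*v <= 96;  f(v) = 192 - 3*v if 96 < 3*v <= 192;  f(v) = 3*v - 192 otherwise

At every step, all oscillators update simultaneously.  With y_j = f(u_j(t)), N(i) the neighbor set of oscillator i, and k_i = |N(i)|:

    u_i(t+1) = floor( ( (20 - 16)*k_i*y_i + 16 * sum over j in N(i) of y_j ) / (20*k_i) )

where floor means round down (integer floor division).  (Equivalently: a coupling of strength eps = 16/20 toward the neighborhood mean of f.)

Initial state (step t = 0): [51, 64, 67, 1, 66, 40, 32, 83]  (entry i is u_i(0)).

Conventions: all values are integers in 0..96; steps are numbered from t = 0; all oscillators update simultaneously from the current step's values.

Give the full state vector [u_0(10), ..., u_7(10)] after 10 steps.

Simulating step by step:
t=0: [51, 64, 67, 1, 66, 40, 32, 83]
t=1: [22, 39, 36, 35, 30, 47, 35, 35]
t=2: [80, 80, 75, 78, 82, 79, 78, 72]
t=3: [41, 40, 40, 46, 43, 37, 46, 39]
t=4: [70, 64, 72, 64, 62, 67, 64, 73]
t=5: [15, 9, 16, 3, 9, 12, 3, 15]
t=6: [38, 27, 40, 21, 27, 29, 21, 40]
t=7: [76, 71, 78, 75, 71, 71, 75, 78]
t=8: [32, 33, 32, 25, 33, 34, 25, 32]
t=9: [94, 87, 94, 85, 87, 86, 85, 94]
t=10: [81, 75, 81, 66, 75, 74, 66, 81]

Answer: [81, 75, 81, 66, 75, 74, 66, 81]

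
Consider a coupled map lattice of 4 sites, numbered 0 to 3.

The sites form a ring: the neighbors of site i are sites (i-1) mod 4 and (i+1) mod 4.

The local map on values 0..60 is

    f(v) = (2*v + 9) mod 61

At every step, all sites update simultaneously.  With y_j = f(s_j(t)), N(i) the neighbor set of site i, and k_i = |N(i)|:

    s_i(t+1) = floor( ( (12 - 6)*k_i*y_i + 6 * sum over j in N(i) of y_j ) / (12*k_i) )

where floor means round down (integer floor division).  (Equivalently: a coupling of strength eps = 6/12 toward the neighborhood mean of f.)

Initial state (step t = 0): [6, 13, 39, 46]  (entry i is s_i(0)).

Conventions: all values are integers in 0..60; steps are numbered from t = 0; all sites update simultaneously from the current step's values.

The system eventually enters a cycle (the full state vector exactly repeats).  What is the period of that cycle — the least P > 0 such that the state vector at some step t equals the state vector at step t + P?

Answer: 7
Key observation: The state at step 1, [29, 29, 31, 31], reappears at step 8 — and no state repeats earlier — so the cycle the system enters has period 7.

Derivation:
t=0: [6, 13, 39, 46]
t=1: [29, 29, 31, 31]
t=2: [7, 7, 9, 9]
t=3: [24, 24, 26, 26]
t=4: [42, 42, 14, 14]
t=5: [33, 33, 35, 35]
t=6: [15, 15, 17, 17]
t=7: [40, 40, 42, 42]
t=8: [29, 29, 31, 31]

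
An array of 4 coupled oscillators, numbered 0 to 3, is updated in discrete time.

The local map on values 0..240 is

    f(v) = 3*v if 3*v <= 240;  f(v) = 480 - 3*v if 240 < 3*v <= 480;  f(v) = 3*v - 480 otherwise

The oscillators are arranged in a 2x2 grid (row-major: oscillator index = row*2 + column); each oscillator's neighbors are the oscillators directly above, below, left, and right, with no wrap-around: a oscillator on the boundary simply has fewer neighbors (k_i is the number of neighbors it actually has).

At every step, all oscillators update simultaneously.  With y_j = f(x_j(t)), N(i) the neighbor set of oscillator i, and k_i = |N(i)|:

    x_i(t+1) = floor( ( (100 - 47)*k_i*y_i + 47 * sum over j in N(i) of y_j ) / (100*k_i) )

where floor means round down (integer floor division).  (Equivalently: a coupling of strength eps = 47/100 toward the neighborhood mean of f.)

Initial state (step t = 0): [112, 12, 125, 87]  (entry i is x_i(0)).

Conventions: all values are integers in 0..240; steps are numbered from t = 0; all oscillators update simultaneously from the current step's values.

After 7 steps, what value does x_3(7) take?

Answer: x_3(7) = 195

Derivation:
t=0: [112, 12, 125, 87]
t=1: [109, 104, 140, 149]
t=2: [134, 132, 75, 71]
t=3: [113, 112, 187, 185]
t=4: [127, 127, 93, 92]
t=5: [122, 123, 177, 178]
t=6: [98, 98, 66, 66]
t=7: [188, 188, 195, 195]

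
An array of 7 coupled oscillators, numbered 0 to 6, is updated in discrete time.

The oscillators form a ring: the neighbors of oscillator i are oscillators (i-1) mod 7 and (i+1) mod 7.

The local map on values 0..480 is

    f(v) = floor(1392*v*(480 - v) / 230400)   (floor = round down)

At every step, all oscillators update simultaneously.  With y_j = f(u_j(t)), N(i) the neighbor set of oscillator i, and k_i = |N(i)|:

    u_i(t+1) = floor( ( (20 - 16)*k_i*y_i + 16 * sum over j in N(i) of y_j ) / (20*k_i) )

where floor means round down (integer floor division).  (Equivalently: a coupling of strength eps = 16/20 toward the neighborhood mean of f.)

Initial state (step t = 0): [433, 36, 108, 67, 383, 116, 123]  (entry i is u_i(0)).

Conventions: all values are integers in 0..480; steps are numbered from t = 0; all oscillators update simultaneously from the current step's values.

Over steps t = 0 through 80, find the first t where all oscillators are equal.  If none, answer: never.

Answer: 10
Key observation: Synchronization is absorbing here: once all oscillators are equal they stay equal, and step 10 is the first all-equal step.

Derivation:
t=0: [433, 36, 108, 67, 383, 116, 123]  (not all equal)
t=1: [168, 164, 153, 219, 213, 246, 203]  (not all equal)
t=2: [324, 309, 323, 327, 345, 342, 333]  (not all equal)
t=3: [306, 308, 309, 295, 291, 287, 295]  (not all equal)
t=4: [323, 320, 323, 326, 331, 331, 327]  (not all equal)
t=5: [305, 306, 306, 301, 299, 299, 301]  (not all equal)
t=6: [322, 321, 322, 323, 325, 325, 324]  (not all equal)
t=7: [306, 307, 307, 305, 304, 304, 305]  (not all equal)
t=8: [321, 320, 320, 321, 322, 322, 322]  (not all equal)
t=9: [308, 308, 308, 308, 307, 307, 307]  (not all equal)
t=10: [320, 320, 320, 320, 320, 320, 320]  (all equal)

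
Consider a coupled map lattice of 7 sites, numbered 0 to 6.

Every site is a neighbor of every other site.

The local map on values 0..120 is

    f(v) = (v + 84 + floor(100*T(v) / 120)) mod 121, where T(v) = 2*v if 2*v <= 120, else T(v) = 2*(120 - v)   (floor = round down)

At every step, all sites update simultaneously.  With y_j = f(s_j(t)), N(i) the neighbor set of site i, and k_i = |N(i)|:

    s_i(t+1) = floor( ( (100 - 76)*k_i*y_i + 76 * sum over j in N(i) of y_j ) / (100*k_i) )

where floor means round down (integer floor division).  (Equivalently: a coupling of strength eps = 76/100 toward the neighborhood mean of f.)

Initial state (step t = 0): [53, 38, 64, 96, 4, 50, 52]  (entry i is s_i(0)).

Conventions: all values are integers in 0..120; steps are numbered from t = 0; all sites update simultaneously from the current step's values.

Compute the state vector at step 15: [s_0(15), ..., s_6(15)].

Answer: [97, 97, 97, 97, 97, 97, 97]

Derivation:
t=0: [53, 38, 64, 96, 4, 50, 52]
t=1: [97, 93, 99, 97, 96, 96, 97]
t=2: [98, 98, 98, 98, 98, 98, 98]
t=3: [97, 97, 97, 97, 97, 97, 97]
t=4: [98, 98, 98, 98, 98, 98, 98]
t=5: [97, 97, 97, 97, 97, 97, 97]
t=6: [98, 98, 98, 98, 98, 98, 98]
t=7: [97, 97, 97, 97, 97, 97, 97]
t=8: [98, 98, 98, 98, 98, 98, 98]
t=9: [97, 97, 97, 97, 97, 97, 97]
t=10: [98, 98, 98, 98, 98, 98, 98]
t=11: [97, 97, 97, 97, 97, 97, 97]
t=12: [98, 98, 98, 98, 98, 98, 98]
t=13: [97, 97, 97, 97, 97, 97, 97]
t=14: [98, 98, 98, 98, 98, 98, 98]
t=15: [97, 97, 97, 97, 97, 97, 97]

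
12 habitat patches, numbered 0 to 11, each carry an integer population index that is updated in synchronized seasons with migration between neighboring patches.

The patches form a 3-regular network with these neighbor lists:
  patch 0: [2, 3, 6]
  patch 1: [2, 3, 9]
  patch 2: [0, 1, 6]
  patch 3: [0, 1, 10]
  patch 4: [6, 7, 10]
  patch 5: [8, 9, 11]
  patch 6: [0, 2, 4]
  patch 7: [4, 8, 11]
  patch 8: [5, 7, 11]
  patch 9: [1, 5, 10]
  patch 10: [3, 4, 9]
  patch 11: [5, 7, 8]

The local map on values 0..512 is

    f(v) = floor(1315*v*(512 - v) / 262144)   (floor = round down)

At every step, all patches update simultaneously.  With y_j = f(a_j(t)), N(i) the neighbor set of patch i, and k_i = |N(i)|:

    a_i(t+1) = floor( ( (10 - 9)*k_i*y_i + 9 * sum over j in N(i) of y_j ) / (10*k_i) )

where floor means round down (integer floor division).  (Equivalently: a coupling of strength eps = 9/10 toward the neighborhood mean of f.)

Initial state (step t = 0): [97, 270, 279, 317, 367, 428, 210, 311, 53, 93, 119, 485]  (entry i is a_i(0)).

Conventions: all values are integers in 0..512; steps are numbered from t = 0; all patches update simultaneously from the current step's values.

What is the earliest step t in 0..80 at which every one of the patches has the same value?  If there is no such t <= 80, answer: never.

Answer: never
Key observation: The state at step 7 reappears at step 9 — the system is in a cycle of period 2 from step 7 on.  No step 0..9 is synchronized, and the cycle repeats forever, so no step up to 80 (or ever) has all patches equal.

Derivation:
t=0: [97, 270, 279, 317, 367, 428, 210, 311, 53, 93, 119, 485]  (not all equal)
t=1: [306, 282, 286, 259, 286, 132, 269, 167, 179, 241, 254, 191]  (not all equal)
t=2: [325, 326, 322, 323, 315, 305, 321, 307, 284, 303, 326, 282]  (not all equal)
t=3: [306, 309, 305, 304, 308, 321, 307, 319, 319, 308, 310, 319]  (not all equal)
t=4: [316, 315, 315, 314, 312, 310, 315, 310, 307, 312, 315, 307]  (not all equal)
t=5: [310, 311, 310, 310, 312, 314, 311, 314, 314, 312, 312, 314]  (not all equal)
t=6: [313, 313, 313, 313, 312, 311, 313, 311, 311, 312, 313, 311]  (not all equal)
t=7: [312, 312, 312, 312, 312, 313, 312, 313, 313, 312, 312, 313]  (not all equal)
t=8: [313, 313, 313, 313, 312, 312, 313, 312, 312, 312, 313, 312]  (not all equal)
t=9: [312, 312, 312, 312, 312, 313, 312, 313, 313, 312, 312, 313]  (not all equal)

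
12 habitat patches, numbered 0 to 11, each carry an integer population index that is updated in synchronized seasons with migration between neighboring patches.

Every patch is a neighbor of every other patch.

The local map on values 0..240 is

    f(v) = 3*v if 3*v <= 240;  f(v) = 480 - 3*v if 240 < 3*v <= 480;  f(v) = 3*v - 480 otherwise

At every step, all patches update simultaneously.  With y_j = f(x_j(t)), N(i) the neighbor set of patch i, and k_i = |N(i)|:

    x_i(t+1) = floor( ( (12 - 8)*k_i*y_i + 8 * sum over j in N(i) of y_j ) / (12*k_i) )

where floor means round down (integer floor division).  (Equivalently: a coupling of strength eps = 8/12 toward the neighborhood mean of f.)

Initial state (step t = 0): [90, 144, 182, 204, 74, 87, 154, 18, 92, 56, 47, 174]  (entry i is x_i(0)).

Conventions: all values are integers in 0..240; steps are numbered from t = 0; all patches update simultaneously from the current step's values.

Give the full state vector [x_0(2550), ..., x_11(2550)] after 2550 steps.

Answer: [59, 61, 61, 61, 59, 59, 61, 61, 59, 59, 61, 61]
Key observation: The state at step 32, [59, 61, 61, 61, 59, 59, 61, 61, 59, 59, 61, 61], reappears at step 34: the system is in a cycle of period 2 from step 32 on.  Therefore the state at step 2550 equals the state at step 32 + ((2550 - 32) mod 2) = 32, which is [59, 61, 61, 61, 59, 59, 61, 61, 59, 59, 61, 61].

Derivation:
t=0: [90, 144, 182, 204, 74, 87, 154, 18, 92, 56, 47, 174]
t=1: [149, 105, 110, 128, 152, 152, 97, 107, 148, 138, 130, 103]
t=2: [81, 117, 113, 99, 79, 79, 124, 116, 82, 90, 97, 119]
t=3: [195, 166, 169, 180, 195, 195, 160, 166, 194, 188, 182, 164]
t=4: [71, 47, 49, 58, 71, 71, 42, 47, 70, 65, 60, 45]
t=5: [184, 165, 166, 174, 184, 184, 160, 165, 183, 179, 175, 163]
t=6: [49, 33, 34, 40, 49, 49, 29, 33, 48, 45, 41, 31]
t=7: [127, 114, 115, 120, 127, 127, 111, 114, 126, 124, 121, 112]
t=8: [114, 125, 124, 120, 114, 114, 127, 125, 115, 117, 119, 126]
t=9: [124, 115, 116, 120, 124, 124, 114, 115, 124, 122, 120, 115]
t=10: [118, 125, 124, 121, 118, 118, 126, 125, 118, 119, 121, 125]
t=11: [118, 112, 113, 115, 118, 118, 111, 112, 118, 117, 115, 112]
t=12: [132, 137, 136, 135, 132, 132, 138, 137, 132, 133, 135, 137]
t=13: [78, 74, 74, 75, 78, 78, 73, 74, 78, 77, 75, 74]
t=14: [228, 225, 225, 226, 228, 228, 224, 225, 228, 228, 226, 225]
t=15: [200, 197, 197, 198, 200, 200, 197, 197, 200, 200, 198, 197]
t=16: [116, 114, 114, 114, 116, 116, 114, 114, 116, 116, 114, 114]
t=17: [134, 136, 136, 136, 134, 134, 136, 136, 134, 134, 136, 136]
t=18: [75, 73, 73, 73, 75, 75, 73, 73, 75, 75, 73, 73]
t=19: [222, 220, 220, 220, 222, 222, 220, 220, 222, 222, 220, 220]
t=20: [183, 181, 181, 181, 183, 183, 181, 181, 183, 183, 181, 181]
t=21: [66, 64, 64, 64, 66, 66, 64, 64, 66, 66, 64, 64]
t=22: [195, 193, 193, 193, 195, 195, 193, 193, 195, 195, 193, 193]
t=23: [102, 100, 100, 100, 102, 102, 100, 100, 102, 102, 100, 100]
t=24: [176, 178, 178, 178, 176, 176, 178, 178, 176, 176, 178, 178]
t=25: [50, 52, 52, 52, 50, 50, 52, 52, 50, 50, 52, 52]
t=26: [152, 154, 154, 154, 152, 152, 154, 154, 152, 152, 154, 154]
t=27: [21, 19, 19, 19, 21, 21, 19, 19, 21, 21, 19, 19]
t=28: [60, 58, 58, 58, 60, 60, 58, 58, 60, 60, 58, 58]
t=29: [177, 175, 175, 175, 177, 177, 175, 175, 177, 177, 175, 175]
t=30: [48, 46, 46, 46, 48, 48, 46, 46, 48, 48, 46, 46]
t=31: [141, 139, 139, 139, 141, 141, 139, 139, 141, 141, 139, 139]
t=32: [59, 61, 61, 61, 59, 59, 61, 61, 59, 59, 61, 61]
t=33: [179, 181, 181, 181, 179, 179, 181, 181, 179, 179, 181, 181]
t=34: [59, 61, 61, 61, 59, 59, 61, 61, 59, 59, 61, 61]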